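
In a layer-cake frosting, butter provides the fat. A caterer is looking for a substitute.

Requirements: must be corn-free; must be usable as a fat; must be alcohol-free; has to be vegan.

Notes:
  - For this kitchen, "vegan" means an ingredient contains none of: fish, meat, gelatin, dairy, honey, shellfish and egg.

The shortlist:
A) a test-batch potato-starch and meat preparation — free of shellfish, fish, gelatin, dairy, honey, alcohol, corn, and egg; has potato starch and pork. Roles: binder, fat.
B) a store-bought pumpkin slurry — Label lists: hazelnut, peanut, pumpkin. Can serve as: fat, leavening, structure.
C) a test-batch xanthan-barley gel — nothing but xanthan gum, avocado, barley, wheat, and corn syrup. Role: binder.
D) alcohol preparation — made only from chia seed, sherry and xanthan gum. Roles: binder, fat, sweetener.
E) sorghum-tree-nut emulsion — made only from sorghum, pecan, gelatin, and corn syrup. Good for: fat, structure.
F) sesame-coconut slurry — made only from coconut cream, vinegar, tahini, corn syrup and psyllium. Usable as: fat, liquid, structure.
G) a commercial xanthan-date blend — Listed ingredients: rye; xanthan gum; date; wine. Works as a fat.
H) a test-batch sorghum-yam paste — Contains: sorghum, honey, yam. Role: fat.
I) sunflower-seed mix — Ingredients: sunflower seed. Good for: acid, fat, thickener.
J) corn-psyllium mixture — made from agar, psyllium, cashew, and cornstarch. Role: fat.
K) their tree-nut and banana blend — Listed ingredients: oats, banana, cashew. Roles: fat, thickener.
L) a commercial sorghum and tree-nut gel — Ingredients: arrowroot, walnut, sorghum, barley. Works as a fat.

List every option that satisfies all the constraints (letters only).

A: has pork, so not vegan — reject
B: only peanut, hazelnut, and pumpkin; none excluded — OK
C: not usable as a fat; has corn syrup, so not corn-free — out
D: has sherry, so not alcohol-free — no
E: has gelatin, so not vegan; has corn syrup, so not corn-free — reject
F: has corn syrup, so not corn-free — no
G: has wine, so not alcohol-free — out
H: has honey, so not vegan — no
I: only sunflower seed; none excluded — keep
J: has cornstarch, so not corn-free — out
K: nothing on the exclusion list — keep
L: barley and walnut etc. — none of it excluded — OK

B, I, K, L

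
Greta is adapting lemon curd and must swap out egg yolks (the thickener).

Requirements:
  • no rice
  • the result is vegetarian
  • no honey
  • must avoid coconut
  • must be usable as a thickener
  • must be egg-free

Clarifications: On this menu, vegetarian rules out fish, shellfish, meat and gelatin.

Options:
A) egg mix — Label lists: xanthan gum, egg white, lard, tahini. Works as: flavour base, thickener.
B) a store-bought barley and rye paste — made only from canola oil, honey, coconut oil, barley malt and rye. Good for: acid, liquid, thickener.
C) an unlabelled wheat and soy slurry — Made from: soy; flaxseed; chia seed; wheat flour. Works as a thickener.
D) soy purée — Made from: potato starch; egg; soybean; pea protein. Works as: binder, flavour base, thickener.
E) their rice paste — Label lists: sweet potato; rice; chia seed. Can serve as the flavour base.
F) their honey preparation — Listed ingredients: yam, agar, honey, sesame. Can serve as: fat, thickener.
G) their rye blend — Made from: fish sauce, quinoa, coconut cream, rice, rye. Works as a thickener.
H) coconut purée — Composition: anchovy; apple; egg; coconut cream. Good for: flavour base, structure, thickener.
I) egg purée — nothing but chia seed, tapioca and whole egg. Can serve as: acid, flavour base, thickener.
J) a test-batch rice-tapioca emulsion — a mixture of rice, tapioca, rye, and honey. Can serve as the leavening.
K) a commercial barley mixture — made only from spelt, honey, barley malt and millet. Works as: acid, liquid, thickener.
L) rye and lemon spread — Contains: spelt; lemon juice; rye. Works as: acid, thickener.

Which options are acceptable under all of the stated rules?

C, L

A: has lard, so not vegetarian; has egg white, so not egg-free — reject
B: has coconut oil, so not coconut-free; has honey, so not honey-free — no
C: every rule checks out — OK
D: has egg, so not egg-free — out
E: not usable as a thickener; has rice, so not rice-free — reject
F: has honey, so not honey-free — reject
G: has fish sauce, so not vegetarian; has coconut cream, so not coconut-free (and 1 more) — reject
H: has anchovy, so not vegetarian; has coconut cream, so not coconut-free (and 1 more) — reject
I: has whole egg, so not egg-free — no
J: not usable as a thickener; has rice, so not rice-free (and 1 more) — reject
K: has honey, so not honey-free — out
L: works as a thickener, no rice, no coconut — valid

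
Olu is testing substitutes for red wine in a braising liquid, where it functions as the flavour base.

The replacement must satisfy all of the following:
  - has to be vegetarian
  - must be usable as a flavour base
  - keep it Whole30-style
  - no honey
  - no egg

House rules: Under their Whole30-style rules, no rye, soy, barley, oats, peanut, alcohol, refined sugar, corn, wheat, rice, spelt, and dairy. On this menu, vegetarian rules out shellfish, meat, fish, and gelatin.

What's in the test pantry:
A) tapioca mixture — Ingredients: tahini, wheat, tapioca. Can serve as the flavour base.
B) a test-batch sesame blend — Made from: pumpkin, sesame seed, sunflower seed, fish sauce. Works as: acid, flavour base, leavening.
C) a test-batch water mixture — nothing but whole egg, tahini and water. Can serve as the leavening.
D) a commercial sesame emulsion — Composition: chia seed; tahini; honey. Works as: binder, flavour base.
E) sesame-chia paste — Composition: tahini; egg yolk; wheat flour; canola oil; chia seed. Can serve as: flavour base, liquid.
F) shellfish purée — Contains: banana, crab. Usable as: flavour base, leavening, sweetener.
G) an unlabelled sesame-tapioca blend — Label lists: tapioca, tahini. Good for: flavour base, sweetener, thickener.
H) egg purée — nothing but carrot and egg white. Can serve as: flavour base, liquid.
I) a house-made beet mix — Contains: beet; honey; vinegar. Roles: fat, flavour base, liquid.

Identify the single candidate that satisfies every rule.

G

A: has wheat, so not Whole30-style — out
B: has fish sauce, so not vegetarian — reject
C: not usable as a flavour base; has whole egg, so not egg-free — out
D: has honey, so not honey-free — out
E: has wheat flour, so not Whole30-style; has egg yolk, so not egg-free — reject
F: has crab, so not vegetarian — reject
G: only tahini and tapioca; none excluded — OK
H: has egg white, so not egg-free — reject
I: has honey, so not honey-free — out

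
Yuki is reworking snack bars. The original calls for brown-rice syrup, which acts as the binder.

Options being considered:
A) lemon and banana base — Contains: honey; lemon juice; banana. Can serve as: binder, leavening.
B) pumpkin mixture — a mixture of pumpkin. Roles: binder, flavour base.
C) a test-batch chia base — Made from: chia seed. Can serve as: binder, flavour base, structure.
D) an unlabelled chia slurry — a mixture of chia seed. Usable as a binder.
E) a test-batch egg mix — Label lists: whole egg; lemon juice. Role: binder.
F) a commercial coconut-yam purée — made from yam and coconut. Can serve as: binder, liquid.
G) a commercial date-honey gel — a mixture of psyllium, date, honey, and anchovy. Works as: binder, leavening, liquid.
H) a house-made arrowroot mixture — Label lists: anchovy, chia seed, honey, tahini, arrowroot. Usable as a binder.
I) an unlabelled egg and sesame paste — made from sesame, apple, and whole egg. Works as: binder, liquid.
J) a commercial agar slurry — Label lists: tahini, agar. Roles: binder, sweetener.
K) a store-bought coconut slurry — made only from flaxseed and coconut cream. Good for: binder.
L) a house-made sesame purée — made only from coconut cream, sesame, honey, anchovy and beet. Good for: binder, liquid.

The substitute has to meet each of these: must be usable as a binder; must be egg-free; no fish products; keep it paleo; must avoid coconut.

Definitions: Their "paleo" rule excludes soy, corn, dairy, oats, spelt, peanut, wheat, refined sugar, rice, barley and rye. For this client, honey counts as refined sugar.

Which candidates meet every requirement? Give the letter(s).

B, C, D, J

A: has honey, so not paleo — no
B: no coconut, no egg — keep
C: all constraints satisfied — keep
D: works as a binder, no fish, no egg — OK
E: has whole egg, so not egg-free — out
F: has coconut, so not coconut-free — reject
G: has honey, so not paleo; has anchovy, so not fish-free — out
H: has honey, so not paleo; has anchovy, so not fish-free — reject
I: has whole egg, so not egg-free — no
J: works as a binder, no egg, no fish — keep
K: has coconut cream, so not coconut-free — no
L: has honey, so not paleo; has coconut cream, so not coconut-free (and 1 more) — reject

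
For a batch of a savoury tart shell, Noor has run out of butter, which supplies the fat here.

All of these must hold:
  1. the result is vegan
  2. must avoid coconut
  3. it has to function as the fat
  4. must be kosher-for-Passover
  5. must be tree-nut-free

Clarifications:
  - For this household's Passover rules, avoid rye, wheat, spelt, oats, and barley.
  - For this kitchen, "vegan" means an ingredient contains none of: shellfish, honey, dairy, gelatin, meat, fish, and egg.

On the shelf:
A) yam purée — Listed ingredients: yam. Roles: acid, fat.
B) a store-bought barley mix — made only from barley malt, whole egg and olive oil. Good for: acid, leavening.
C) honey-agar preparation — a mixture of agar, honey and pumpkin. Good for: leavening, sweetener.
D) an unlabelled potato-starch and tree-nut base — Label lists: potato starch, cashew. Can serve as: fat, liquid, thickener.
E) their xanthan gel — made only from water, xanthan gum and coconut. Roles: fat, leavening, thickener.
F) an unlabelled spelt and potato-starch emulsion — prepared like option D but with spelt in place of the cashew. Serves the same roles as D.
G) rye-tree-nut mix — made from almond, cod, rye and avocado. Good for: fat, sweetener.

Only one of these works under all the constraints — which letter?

A: only yam; none excluded — OK
B: not usable as a fat; has barley malt, so not kosher-for-Passover (and 1 more) — no
C: not usable as a fat; has honey, so not vegan — reject
D: has cashew, so not tree-nut-free — no
E: has coconut, so not coconut-free — no
F: has spelt, so not kosher-for-Passover — out
G: has rye, so not kosher-for-Passover; has cod, so not vegan (and 1 more) — reject

A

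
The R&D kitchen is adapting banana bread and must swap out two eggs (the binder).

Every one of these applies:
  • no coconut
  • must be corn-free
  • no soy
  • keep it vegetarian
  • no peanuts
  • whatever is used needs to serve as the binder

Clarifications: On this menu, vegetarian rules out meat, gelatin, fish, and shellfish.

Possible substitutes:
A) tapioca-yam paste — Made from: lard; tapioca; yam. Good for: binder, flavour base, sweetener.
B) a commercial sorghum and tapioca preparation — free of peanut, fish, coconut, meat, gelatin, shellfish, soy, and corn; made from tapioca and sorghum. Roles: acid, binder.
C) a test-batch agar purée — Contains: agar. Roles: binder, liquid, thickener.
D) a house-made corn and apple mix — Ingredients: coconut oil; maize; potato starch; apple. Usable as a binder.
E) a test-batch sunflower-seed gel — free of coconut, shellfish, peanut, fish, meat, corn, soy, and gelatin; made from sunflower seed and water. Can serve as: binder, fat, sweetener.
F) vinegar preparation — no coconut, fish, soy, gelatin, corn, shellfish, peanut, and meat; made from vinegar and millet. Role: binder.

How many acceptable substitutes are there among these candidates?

A: has lard, so not vegetarian — no
B: vegetarian, no soy — valid
C: works as a binder, no coconut, no corn — valid
D: has maize, so not corn-free; has coconut oil, so not coconut-free — reject
E: nothing on the exclusion list — OK
F: nothing on the exclusion list — valid

4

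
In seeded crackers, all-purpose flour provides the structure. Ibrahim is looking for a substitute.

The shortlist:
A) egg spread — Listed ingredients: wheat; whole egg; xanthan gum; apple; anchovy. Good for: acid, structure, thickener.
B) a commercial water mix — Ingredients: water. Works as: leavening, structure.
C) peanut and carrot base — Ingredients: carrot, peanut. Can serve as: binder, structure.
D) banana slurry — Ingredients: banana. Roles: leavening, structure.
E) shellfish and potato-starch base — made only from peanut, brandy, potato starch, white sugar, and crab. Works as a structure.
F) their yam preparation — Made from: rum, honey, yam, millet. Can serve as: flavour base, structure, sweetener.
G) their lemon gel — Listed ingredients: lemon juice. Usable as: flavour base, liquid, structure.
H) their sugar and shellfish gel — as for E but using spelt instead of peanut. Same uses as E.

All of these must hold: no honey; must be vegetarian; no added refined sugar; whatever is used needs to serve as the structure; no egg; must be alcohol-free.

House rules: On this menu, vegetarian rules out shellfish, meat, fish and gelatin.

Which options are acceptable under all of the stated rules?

A: has anchovy, so not vegetarian; has whole egg, so not egg-free — out
B: works as a structure, no honey, no refined sugar — keep
C: only peanut and carrot; none excluded — OK
D: no refined sugar, vegetarian — valid
E: has crab, so not vegetarian; has brandy, so not alcohol-free (and 1 more) — no
F: has rum, so not alcohol-free; has honey, so not honey-free — out
G: nothing on the exclusion list — keep
H: has crab, so not vegetarian; has brandy, so not alcohol-free (and 1 more) — reject

B, C, D, G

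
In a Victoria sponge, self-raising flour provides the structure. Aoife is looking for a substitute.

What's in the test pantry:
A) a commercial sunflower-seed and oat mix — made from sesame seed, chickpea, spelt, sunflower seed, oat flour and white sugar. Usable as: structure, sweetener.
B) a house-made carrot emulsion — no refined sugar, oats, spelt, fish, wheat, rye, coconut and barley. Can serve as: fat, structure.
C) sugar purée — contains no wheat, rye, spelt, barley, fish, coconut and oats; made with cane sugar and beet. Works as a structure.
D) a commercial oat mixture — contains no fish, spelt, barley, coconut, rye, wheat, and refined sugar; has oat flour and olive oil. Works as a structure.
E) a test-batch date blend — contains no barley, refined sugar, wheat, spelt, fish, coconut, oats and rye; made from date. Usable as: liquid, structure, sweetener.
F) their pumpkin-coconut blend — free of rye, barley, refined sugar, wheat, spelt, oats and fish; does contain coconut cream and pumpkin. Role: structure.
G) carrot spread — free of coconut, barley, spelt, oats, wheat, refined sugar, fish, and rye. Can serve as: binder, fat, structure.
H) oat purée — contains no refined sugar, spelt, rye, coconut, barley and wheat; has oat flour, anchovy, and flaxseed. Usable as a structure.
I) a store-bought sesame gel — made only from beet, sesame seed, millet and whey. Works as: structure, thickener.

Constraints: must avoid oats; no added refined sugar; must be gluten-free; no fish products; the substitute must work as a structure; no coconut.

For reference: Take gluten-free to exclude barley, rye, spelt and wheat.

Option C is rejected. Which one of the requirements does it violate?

no-added-sugar

usable as a structure: satisfied
gluten-free: satisfied
no-added-sugar: has cane sugar — fails
oat-free: satisfied
coconut-free: satisfied
fish-free: satisfied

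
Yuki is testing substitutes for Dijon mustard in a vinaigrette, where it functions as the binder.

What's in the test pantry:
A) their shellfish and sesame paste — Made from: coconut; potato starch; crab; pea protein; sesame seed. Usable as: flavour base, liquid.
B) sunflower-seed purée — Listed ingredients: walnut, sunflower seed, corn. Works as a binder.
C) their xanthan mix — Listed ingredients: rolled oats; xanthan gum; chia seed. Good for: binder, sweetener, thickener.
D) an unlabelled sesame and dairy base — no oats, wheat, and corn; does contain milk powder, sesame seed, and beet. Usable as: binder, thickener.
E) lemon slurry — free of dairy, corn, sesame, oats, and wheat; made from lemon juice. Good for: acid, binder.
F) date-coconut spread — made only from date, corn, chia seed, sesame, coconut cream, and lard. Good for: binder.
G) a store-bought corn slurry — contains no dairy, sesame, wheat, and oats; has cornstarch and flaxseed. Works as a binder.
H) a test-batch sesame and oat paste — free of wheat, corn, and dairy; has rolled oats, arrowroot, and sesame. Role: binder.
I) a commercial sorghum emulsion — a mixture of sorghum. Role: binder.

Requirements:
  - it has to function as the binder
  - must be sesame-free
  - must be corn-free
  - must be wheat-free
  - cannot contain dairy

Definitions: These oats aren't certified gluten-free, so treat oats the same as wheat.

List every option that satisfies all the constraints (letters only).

E, I

A: not usable as a binder; has sesame seed, so not sesame-free — reject
B: has corn, so not corn-free — out
C: has rolled oats, so not wheat-free — out
D: has sesame seed, so not sesame-free; has milk powder, so not dairy-free — out
E: wheat-free, no corn — keep
F: has sesame, so not sesame-free; has corn, so not corn-free — no
G: has cornstarch, so not corn-free — no
H: has sesame, so not sesame-free; has rolled oats, so not wheat-free — no
I: every rule checks out — OK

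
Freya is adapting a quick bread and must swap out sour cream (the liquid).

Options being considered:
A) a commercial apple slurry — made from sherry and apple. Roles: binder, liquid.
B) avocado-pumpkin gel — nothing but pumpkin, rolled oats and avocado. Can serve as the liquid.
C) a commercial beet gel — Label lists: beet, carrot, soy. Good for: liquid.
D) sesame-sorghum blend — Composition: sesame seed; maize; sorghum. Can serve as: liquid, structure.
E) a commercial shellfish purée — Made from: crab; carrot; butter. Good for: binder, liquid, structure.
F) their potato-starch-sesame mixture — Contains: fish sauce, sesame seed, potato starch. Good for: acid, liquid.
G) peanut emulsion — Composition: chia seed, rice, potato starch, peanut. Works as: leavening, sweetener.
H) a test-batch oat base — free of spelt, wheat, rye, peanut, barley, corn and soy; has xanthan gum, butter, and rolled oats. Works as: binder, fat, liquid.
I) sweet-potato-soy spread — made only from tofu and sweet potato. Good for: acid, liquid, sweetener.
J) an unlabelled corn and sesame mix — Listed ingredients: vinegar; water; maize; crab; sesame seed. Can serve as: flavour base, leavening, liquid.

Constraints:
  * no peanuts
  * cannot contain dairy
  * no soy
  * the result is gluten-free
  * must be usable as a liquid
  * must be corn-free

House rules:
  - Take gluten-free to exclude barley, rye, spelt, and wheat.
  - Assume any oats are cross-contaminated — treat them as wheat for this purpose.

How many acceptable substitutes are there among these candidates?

A: nothing on the exclusion list — keep
B: has rolled oats, so not gluten-free — reject
C: has soy, so not soy-free — reject
D: has maize, so not corn-free — out
E: has butter, so not dairy-free — out
F: works as a liquid, gluten-free, no peanut — valid
G: not usable as a liquid; has peanut, so not peanut-free — no
H: has rolled oats, so not gluten-free; has butter, so not dairy-free — out
I: has tofu, so not soy-free — out
J: has maize, so not corn-free — out

2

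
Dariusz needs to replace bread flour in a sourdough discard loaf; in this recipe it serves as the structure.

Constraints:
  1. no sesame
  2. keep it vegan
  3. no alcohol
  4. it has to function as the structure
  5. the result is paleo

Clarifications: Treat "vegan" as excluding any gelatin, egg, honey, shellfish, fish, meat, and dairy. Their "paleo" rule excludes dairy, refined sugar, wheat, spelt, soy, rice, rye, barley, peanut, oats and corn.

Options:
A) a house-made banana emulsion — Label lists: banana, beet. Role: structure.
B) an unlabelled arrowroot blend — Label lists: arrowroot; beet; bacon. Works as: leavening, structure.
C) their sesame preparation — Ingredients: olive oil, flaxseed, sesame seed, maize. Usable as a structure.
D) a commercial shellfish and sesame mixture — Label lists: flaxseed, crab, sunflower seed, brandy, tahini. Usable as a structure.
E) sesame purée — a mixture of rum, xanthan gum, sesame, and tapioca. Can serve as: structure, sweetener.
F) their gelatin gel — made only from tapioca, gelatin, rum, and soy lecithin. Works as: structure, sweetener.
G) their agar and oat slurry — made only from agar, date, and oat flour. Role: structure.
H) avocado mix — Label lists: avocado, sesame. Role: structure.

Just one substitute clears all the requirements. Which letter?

A: no sesame, vegan — keep
B: has bacon, so not vegan — no
C: has maize, so not paleo; has sesame seed, so not sesame-free — reject
D: has crab, so not vegan; has tahini, so not sesame-free (and 1 more) — reject
E: has sesame, so not sesame-free; has rum, so not alcohol-free — reject
F: has gelatin, so not vegan; has soy lecithin, so not paleo (and 1 more) — reject
G: has oat flour, so not paleo — out
H: has sesame, so not sesame-free — no

A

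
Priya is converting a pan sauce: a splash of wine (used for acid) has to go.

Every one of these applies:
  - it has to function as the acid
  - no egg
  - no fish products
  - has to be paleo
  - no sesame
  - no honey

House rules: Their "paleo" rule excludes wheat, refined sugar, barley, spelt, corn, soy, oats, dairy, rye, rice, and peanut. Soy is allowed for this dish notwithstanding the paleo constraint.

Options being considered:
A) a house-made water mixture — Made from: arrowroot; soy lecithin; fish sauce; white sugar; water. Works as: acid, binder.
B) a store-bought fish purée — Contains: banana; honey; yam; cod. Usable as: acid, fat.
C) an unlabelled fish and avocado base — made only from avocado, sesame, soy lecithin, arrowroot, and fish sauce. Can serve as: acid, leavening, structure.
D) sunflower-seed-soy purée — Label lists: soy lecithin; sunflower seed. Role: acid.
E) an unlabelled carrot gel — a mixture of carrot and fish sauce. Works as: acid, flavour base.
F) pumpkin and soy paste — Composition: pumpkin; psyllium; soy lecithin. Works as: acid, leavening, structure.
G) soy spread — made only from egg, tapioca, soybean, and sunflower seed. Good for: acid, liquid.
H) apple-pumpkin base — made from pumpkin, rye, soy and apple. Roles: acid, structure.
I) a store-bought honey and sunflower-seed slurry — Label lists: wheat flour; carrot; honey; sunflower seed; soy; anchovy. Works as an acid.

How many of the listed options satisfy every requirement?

2

A: has white sugar, so not paleo; has fish sauce, so not fish-free — reject
B: has honey, so not honey-free; has cod, so not fish-free — out
C: has sesame, so not sesame-free; has fish sauce, so not fish-free — out
D: soy is permitted under the paleo carve-out; nothing else excluded — OK
E: has fish sauce, so not fish-free — no
F: soy is permitted under the paleo carve-out; nothing else excluded — OK
G: has egg, so not egg-free — reject
H: has rye, so not paleo — out
I: has wheat flour, so not paleo; has honey, so not honey-free (and 1 more) — no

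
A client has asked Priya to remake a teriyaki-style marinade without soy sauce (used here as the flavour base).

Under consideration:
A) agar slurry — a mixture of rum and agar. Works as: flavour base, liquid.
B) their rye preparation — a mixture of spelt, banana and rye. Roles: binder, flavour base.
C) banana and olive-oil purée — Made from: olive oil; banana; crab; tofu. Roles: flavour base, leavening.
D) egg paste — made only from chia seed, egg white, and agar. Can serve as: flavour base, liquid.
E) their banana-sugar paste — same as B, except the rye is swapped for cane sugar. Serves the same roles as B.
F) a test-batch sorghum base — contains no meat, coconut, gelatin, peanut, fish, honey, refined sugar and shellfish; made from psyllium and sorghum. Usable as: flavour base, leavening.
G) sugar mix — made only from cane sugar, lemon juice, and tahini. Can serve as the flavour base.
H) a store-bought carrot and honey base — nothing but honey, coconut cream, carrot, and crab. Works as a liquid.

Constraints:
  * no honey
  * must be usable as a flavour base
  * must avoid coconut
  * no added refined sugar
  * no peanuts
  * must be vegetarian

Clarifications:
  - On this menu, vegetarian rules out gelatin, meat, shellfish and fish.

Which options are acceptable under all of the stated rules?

A, B, D, F

A: only rum and agar; none excluded — keep
B: only rye, spelt and banana; none excluded — keep
C: has crab, so not vegetarian — out
D: only egg white, agar, and chia seed; none excluded — valid
E: has cane sugar, so not no-added-sugar — out
F: works as a flavour base, no peanut, no refined sugar — valid
G: has cane sugar, so not no-added-sugar — out
H: not usable as a flavour base; has crab, so not vegetarian (and 2 more) — reject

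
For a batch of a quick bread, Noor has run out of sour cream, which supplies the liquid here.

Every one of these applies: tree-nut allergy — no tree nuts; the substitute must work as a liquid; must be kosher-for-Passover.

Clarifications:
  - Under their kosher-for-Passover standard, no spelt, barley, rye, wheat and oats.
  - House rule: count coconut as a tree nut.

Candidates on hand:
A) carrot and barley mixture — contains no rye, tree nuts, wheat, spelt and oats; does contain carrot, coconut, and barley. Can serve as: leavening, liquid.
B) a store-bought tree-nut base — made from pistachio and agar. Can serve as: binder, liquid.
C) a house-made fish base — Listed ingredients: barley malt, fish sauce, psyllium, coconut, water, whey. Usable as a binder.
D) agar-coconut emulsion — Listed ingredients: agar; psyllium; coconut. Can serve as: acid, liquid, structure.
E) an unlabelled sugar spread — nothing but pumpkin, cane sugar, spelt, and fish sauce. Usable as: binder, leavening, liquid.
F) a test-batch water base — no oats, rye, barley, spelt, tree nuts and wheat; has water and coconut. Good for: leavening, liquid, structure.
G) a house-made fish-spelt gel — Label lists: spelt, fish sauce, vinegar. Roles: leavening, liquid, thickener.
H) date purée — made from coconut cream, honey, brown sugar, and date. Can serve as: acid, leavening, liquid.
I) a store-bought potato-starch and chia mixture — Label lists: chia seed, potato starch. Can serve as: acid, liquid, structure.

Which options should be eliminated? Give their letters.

A: has barley, so not kosher-for-Passover; has coconut, so not tree-nut-free — no
B: has pistachio, so not tree-nut-free — reject
C: not usable as a liquid; has barley malt, so not kosher-for-Passover (and 1 more) — out
D: has coconut, so not tree-nut-free — reject
E: has spelt, so not kosher-for-Passover — no
F: has coconut, so not tree-nut-free — out
G: has spelt, so not kosher-for-Passover — out
H: has coconut cream, so not tree-nut-free — out
I: every rule checks out — OK

A, B, C, D, E, F, G, H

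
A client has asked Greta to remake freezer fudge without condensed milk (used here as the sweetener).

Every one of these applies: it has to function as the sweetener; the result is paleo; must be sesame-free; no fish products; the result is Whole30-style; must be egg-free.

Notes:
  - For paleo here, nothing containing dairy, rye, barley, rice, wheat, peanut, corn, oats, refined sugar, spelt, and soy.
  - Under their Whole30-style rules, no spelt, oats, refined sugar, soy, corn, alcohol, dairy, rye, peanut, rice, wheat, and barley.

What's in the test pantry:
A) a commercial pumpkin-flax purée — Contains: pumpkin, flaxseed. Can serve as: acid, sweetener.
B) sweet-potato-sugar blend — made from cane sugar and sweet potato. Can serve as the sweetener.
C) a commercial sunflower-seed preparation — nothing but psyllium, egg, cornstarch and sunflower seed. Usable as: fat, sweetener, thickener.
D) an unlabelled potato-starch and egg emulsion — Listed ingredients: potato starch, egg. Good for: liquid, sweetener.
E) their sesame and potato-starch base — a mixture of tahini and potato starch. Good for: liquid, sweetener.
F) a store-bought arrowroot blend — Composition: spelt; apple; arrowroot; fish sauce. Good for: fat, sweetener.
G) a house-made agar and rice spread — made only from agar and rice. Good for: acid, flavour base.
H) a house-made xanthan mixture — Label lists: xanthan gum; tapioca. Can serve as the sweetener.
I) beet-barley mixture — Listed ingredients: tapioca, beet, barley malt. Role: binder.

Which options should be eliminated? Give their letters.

B, C, D, E, F, G, I

A: works as a sweetener, no fish, Whole30-style — OK
B: has cane sugar, so not paleo; has cane sugar, so not Whole30-style — no
C: has cornstarch, so not paleo; has cornstarch, so not Whole30-style (and 1 more) — no
D: has egg, so not egg-free — reject
E: has tahini, so not sesame-free — no
F: has spelt, so not paleo; has spelt, so not Whole30-style (and 1 more) — out
G: not usable as a sweetener; has rice, so not paleo (and 1 more) — out
H: no sesame, paleo — keep
I: not usable as a sweetener; has barley malt, so not paleo (and 1 more) — no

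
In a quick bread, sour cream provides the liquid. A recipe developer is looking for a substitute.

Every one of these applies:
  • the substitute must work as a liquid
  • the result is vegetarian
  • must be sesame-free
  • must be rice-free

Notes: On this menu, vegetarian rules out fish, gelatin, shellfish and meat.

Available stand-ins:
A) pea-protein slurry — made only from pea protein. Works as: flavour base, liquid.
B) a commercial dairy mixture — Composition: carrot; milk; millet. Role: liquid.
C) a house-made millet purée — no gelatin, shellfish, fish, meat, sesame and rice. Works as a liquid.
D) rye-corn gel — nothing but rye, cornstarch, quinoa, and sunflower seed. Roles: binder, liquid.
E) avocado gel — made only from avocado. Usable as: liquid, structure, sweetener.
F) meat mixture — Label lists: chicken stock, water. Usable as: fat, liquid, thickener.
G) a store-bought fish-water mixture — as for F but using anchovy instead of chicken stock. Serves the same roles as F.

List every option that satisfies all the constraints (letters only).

A, B, C, D, E

A: only pea protein; none excluded — keep
B: only milk, carrot and millet; none excluded — OK
C: no sesame, no rice — valid
D: works as a liquid, no rice, no sesame — OK
E: only avocado; none excluded — valid
F: has chicken stock, so not vegetarian — no
G: has anchovy, so not vegetarian — reject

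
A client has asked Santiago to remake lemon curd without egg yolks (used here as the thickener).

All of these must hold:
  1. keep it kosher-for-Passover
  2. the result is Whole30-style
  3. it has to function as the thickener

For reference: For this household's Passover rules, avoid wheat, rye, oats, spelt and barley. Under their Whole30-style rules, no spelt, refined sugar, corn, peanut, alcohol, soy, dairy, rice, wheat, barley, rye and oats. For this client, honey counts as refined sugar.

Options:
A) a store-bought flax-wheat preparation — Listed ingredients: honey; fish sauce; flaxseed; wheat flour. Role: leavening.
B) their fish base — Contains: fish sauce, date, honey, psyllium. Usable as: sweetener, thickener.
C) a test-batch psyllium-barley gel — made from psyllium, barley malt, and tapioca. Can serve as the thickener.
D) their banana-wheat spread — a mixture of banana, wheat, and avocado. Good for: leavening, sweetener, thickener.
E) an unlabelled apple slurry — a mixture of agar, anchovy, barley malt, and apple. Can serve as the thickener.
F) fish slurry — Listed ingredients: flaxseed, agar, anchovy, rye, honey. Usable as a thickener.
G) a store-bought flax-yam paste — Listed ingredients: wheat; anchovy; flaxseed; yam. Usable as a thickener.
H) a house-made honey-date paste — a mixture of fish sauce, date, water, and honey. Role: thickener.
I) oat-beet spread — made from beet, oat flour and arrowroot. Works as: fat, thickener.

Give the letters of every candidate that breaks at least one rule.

A, B, C, D, E, F, G, H, I

A: not usable as a thickener; has wheat flour, so not kosher-for-Passover (and 1 more) — no
B: has honey, so not Whole30-style — out
C: has barley malt, so not kosher-for-Passover; has barley malt, so not Whole30-style — no
D: has wheat, so not kosher-for-Passover; has wheat, so not Whole30-style — reject
E: has barley malt, so not kosher-for-Passover; has barley malt, so not Whole30-style — reject
F: has rye, so not kosher-for-Passover; has honey, so not Whole30-style — no
G: has wheat, so not kosher-for-Passover; has wheat, so not Whole30-style — no
H: has honey, so not Whole30-style — no
I: has oat flour, so not kosher-for-Passover; has oat flour, so not Whole30-style — no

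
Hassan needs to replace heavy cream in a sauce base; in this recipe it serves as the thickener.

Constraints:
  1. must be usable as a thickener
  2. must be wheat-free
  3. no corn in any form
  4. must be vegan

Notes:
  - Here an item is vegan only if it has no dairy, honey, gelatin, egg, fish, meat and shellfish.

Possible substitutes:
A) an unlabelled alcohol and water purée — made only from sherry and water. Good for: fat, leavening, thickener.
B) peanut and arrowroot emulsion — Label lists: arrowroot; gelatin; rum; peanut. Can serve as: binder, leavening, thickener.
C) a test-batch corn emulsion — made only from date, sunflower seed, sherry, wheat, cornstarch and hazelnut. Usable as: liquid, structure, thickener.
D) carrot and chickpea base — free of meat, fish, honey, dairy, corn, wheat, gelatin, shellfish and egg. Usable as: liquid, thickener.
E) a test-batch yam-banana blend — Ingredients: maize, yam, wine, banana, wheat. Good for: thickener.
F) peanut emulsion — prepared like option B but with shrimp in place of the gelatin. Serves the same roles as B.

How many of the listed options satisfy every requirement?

A: vegan, no corn — keep
B: has gelatin, so not vegan — reject
C: has cornstarch, so not corn-free; has wheat, so not wheat-free — no
D: no wheat, vegan — OK
E: has maize, so not corn-free; has wheat, so not wheat-free — reject
F: has shrimp, so not vegan — reject

2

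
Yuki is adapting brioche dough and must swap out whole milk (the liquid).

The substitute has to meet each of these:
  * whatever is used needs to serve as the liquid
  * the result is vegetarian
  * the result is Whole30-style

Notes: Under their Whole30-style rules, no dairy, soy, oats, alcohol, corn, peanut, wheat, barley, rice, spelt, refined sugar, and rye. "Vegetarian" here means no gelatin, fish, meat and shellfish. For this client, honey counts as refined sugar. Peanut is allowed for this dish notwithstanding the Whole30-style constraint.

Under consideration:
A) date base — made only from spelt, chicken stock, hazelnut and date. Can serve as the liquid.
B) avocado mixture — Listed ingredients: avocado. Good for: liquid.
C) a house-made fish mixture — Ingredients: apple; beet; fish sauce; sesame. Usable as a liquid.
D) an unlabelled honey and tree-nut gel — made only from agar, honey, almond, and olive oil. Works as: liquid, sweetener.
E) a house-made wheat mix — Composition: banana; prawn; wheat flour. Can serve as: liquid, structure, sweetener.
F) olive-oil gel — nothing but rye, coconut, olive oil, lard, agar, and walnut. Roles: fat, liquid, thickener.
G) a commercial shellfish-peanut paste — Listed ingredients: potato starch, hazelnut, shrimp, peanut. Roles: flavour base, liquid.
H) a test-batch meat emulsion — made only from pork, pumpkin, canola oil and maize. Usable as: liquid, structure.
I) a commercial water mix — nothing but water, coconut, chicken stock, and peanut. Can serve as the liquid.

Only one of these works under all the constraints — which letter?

B

A: has spelt, so not Whole30-style; has chicken stock, so not vegetarian — reject
B: only avocado; none excluded — valid
C: has fish sauce, so not vegetarian — no
D: has honey, so not Whole30-style — reject
E: has wheat flour, so not Whole30-style; has prawn, so not vegetarian — out
F: has rye, so not Whole30-style; has lard, so not vegetarian — reject
G: has shrimp, so not vegetarian — reject
H: has maize, so not Whole30-style; has pork, so not vegetarian — reject
I: has chicken stock, so not vegetarian — reject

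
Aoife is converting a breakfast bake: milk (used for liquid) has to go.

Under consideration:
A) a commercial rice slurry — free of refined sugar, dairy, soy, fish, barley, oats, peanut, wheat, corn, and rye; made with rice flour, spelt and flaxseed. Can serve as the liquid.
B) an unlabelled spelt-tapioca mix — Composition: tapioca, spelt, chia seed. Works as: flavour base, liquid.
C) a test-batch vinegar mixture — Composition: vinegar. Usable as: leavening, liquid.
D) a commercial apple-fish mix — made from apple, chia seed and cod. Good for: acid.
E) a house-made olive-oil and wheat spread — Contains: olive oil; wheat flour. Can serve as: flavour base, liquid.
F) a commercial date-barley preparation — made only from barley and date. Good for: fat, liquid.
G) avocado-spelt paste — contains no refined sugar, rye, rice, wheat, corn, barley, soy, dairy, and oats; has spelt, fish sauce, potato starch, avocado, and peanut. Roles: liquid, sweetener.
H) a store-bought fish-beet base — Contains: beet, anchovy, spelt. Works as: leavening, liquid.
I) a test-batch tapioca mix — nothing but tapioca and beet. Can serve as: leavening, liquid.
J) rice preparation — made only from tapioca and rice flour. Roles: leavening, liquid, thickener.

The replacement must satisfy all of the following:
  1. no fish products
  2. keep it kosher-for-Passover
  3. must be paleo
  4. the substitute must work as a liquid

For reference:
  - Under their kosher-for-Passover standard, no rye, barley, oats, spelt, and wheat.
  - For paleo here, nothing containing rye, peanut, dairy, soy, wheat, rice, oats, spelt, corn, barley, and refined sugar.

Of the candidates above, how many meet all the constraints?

A: has spelt, so not kosher-for-Passover; has rice flour, so not paleo — no
B: has spelt, so not kosher-for-Passover; has spelt, so not paleo — out
C: only vinegar; none excluded — keep
D: not usable as a liquid; has cod, so not fish-free — reject
E: has wheat flour, so not kosher-for-Passover; has wheat flour, so not paleo — reject
F: has barley, so not kosher-for-Passover; has barley, so not paleo — out
G: has spelt, so not kosher-for-Passover; has peanut, so not paleo (and 1 more) — no
H: has spelt, so not kosher-for-Passover; has spelt, so not paleo (and 1 more) — no
I: nothing on the exclusion list — valid
J: has rice flour, so not paleo — reject

2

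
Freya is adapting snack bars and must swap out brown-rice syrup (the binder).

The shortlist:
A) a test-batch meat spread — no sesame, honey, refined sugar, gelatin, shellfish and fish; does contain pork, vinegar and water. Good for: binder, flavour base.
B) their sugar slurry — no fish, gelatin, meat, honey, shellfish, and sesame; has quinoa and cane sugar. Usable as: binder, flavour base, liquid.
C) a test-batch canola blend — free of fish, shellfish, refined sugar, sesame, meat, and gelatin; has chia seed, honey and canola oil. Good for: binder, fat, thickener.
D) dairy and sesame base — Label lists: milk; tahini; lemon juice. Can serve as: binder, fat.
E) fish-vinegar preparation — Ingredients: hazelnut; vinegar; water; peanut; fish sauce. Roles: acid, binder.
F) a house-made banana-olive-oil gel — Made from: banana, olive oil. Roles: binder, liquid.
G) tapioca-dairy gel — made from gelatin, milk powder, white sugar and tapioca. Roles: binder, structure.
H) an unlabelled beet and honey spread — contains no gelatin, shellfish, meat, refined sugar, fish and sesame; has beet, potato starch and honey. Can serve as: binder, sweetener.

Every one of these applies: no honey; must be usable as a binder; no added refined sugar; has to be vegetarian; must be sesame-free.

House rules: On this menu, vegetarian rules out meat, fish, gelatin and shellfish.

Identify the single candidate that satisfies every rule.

A: has pork, so not vegetarian — reject
B: has cane sugar, so not no-added-sugar — out
C: has honey, so not honey-free — no
D: has tahini, so not sesame-free — no
E: has fish sauce, so not vegetarian — no
F: all constraints satisfied — OK
G: has gelatin, so not vegetarian; has white sugar, so not no-added-sugar — reject
H: has honey, so not honey-free — no

F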